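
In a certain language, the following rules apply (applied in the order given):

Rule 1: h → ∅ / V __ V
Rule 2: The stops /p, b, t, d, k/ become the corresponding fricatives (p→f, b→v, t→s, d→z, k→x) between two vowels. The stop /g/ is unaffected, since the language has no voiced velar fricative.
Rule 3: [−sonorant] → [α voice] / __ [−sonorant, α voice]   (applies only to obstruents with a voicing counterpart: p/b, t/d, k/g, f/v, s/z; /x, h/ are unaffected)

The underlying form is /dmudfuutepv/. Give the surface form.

Rule 1 (intervocalic h-deletion): no segment meets the environment; /dmudfuutepv/ is unchanged.
Rule 2 (intervocalic spirantization): /t/ is a stop between vowels /u/ and /e/, so it spirantizes to the fricative [s]. /dmudfuutepv/ → dmudfuusepv.
Rule 3 (regressive voicing assimilation): /d/ precedes the voiceless obstruent /f/, so it devoices to [t] by assimilation. /p/ precedes the voiced obstruent /v/, so it voices to [b] by assimilation. /dmudfuusepv/ → dmutfuusebv.

dmutfuusebv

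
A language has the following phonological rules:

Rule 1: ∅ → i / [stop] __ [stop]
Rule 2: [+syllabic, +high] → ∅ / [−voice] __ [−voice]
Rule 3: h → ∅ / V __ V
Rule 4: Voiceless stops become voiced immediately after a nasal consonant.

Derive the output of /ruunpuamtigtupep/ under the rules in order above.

ruunbuamdigitpep

Rule 1 (stop-cluster i-epenthesis): /g/ and /t/ form a stop–stop cluster, so [i] is inserted between them. /ruunpuamtigtupep/ → ruunpuamtigitupep.
Rule 2 (high vowel syncope): /u/ is a high vowel flanked by voiceless consonants /t/ and /p/, so it deletes. /ruunpuamtigitupep/ → ruunpuamtigitpep.
Rule 3 (intervocalic h-deletion): no segment meets the environment; /ruunpuamtigitpep/ is unchanged.
Rule 4 (post-nasal voicing): /p/ is a voiceless stop immediately after the nasal /n/, so it voices to [b]. /t/ is a voiceless stop immediately after the nasal /m/, so it voices to [d]. /ruunpuamtigitpep/ → ruunbuamdigitpep.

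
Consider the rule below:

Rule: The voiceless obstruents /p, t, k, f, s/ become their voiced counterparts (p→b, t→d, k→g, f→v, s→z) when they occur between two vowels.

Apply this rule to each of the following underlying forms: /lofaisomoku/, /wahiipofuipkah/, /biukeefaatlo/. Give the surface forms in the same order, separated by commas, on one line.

/lofaisomoku/: /f/ is a voiceless obstruent between vowels /o/ and /a/, so it voices to [v]. /s/ is a voiceless obstruent between vowels /i/ and /o/, so it voices to [z]. /k/ is a voiceless obstruent between vowels /o/ and /u/, so it voices to [g]. → [lovaizomogu].
/wahiipofuipkah/: /p/ is a voiceless obstruent between vowels /i/ and /o/, so it voices to [b]. /f/ is a voiceless obstruent between vowels /o/ and /u/, so it voices to [v]. → [wahiibovuipkah].
/biukeefaatlo/: /k/ is a voiceless obstruent between vowels /u/ and /e/, so it voices to [g]. /f/ is a voiceless obstruent between vowels /e/ and /a/, so it voices to [v]. → [biugeevaatlo].

lovaizomogu, wahiibovuipkah, biugeevaatlo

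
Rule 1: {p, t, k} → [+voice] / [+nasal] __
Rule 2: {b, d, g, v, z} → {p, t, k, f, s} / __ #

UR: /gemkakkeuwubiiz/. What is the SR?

gemgakkeuwubiis

Rule 1 (post-nasal voicing): /k/ is a voiceless stop immediately after the nasal /m/, so it voices to [g]. /gemkakkeuwubiiz/ → gemgakkeuwubiiz.
Rule 2 (final devoicing): /z/ is a voiced obstruent in word-final position, so it devoices to [s]. /gemgakkeuwubiiz/ → gemgakkeuwubiis.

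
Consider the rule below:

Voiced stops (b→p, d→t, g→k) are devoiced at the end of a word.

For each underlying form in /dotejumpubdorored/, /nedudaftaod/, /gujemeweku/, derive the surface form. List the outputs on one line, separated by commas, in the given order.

/dotejumpubdorored/: /d/ is a voiced stop in word-final position, so it devoices to [t]. → [dotejumpubdororet].
/nedudaftaod/: /d/ is a voiced stop in word-final position, so it devoices to [t]. → [nedudaftaot].
/gujemeweku/: the rule's environment is not met; surfaces unchanged as [gujemeweku].

dotejumpubdororet, nedudaftaot, gujemeweku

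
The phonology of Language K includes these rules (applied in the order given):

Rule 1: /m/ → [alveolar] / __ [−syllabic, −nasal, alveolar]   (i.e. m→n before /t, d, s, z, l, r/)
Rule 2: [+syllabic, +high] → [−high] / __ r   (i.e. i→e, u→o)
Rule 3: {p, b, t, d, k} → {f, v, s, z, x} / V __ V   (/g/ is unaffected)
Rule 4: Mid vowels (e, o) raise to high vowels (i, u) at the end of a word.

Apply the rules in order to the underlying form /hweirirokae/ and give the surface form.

hweereroxai

Rule 1 (nasal place assimilation): no segment meets the environment; /hweirirokae/ is unchanged.
Rule 2 (pre-rhotic lowering): /i/ is a high vowel immediately before /r/, so it lowers to [e]. /i/ is a high vowel immediately before /r/, so it lowers to [e]. /hweirirokae/ → hweererokae.
Rule 3 (intervocalic spirantization): /k/ is a stop between vowels /o/ and /a/, so it spirantizes to the fricative [x]. /hweererokae/ → hweereroxae.
Rule 4 (final vowel raising): /e/ is a mid vowel in word-final position, so it raises to [i]. /hweereroxae/ → hweereroxai.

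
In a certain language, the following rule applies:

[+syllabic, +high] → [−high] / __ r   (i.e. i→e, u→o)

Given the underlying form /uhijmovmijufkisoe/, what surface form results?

uhijmovmijufkisoe

No segment of /uhijmovmijufkisoe/ meets the structural description of the rule, so the form surfaces unchanged.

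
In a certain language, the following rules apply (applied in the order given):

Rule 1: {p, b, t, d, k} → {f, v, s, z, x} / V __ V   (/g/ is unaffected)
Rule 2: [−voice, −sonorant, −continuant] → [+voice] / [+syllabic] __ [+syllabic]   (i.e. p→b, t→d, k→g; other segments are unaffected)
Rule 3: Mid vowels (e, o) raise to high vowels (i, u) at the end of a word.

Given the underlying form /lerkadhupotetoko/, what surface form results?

lerkadhufosesoxu

Rule 1 (intervocalic spirantization): /p/ is a stop between vowels /u/ and /o/, so it spirantizes to the fricative [f]. /t/ is a stop between vowels /o/ and /e/, so it spirantizes to the fricative [s]. /t/ is a stop between vowels /e/ and /o/, so it spirantizes to the fricative [s]. /k/ is a stop between vowels /o/ and /o/, so it spirantizes to the fricative [x]. /lerkadhupotetoko/ → lerkadhufosesoxo.
Rule 2 (intervocalic voicing): no segment meets the environment; /lerkadhufosesoxo/ is unchanged.
Rule 3 (final vowel raising): /o/ is a mid vowel in word-final position, so it raises to [u]. /lerkadhufosesoxo/ → lerkadhufosesoxu.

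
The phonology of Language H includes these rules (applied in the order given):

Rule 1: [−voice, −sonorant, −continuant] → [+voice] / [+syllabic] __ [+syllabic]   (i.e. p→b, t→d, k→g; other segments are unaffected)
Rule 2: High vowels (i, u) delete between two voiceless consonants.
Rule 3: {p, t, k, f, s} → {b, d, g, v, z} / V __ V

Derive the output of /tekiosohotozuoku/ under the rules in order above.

Rule 1 (intervocalic voicing): /k/ is a voiceless stop between vowels /e/ and /i/, so it voices to [g]. /t/ is a voiceless stop between vowels /o/ and /o/, so it voices to [d]. /k/ is a voiceless stop between vowels /o/ and /u/, so it voices to [g]. /tekiosohotozuoku/ → tegiosohodozuogu.
Rule 2 (high vowel syncope): no segment meets the environment; /tegiosohodozuogu/ is unchanged.
Rule 3 (intervocalic voicing): /s/ is a voiceless obstruent between vowels /o/ and /o/, so it voices to [z]. /tegiosohodozuogu/ → tegiozohodozuogu.

tegiozohodozuogu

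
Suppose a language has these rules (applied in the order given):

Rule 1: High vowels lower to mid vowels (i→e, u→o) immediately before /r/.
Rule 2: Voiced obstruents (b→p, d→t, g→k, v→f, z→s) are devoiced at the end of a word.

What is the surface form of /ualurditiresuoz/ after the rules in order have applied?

ualorditeresuos

Rule 1 (pre-rhotic lowering): /u/ is a high vowel immediately before /r/, so it lowers to [o]. /i/ is a high vowel immediately before /r/, so it lowers to [e]. /ualurditiresuoz/ → ualorditeresuoz.
Rule 2 (final devoicing): /z/ is a voiced obstruent in word-final position, so it devoices to [s]. /ualorditeresuoz/ → ualorditeresuos.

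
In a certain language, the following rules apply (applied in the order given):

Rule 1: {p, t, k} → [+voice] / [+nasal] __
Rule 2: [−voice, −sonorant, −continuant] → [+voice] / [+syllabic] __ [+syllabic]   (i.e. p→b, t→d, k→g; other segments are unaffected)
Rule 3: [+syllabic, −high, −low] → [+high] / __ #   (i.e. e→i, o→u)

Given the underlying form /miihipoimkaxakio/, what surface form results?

Rule 1 (post-nasal voicing): /k/ is a voiceless stop immediately after the nasal /m/, so it voices to [g]. /miihipoimkaxakio/ → miihipoimgaxakio.
Rule 2 (intervocalic voicing): /p/ is a voiceless stop between vowels /i/ and /o/, so it voices to [b]. /k/ is a voiceless stop between vowels /a/ and /i/, so it voices to [g]. /miihipoimgaxakio/ → miihiboimgaxagio.
Rule 3 (final vowel raising): /o/ is a mid vowel in word-final position, so it raises to [u]. /miihiboimgaxagio/ → miihiboimgaxagiu.

miihiboimgaxagiu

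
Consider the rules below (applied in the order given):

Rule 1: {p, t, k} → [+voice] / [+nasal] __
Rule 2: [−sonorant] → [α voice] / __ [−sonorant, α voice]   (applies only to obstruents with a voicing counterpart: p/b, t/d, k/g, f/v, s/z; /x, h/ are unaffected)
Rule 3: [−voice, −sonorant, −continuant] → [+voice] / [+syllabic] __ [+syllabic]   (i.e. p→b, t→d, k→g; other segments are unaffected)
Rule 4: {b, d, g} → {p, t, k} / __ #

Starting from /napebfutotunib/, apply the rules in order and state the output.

Rule 1 (post-nasal voicing): no segment meets the environment; /napebfutotunib/ is unchanged.
Rule 2 (regressive voicing assimilation): /b/ precedes the voiceless obstruent /f/, so it devoices to [p] by assimilation. /napebfutotunib/ → napepfutotunib.
Rule 3 (intervocalic voicing): /p/ is a voiceless stop between vowels /a/ and /e/, so it voices to [b]. /t/ is a voiceless stop between vowels /u/ and /o/, so it voices to [d]. /t/ is a voiceless stop between vowels /o/ and /u/, so it voices to [d]. /napepfutotunib/ → nabepfudodunib.
Rule 4 (final devoicing): /b/ is a voiced stop in word-final position, so it devoices to [p]. /nabepfudodunib/ → nabepfudodunip.

nabepfudodunip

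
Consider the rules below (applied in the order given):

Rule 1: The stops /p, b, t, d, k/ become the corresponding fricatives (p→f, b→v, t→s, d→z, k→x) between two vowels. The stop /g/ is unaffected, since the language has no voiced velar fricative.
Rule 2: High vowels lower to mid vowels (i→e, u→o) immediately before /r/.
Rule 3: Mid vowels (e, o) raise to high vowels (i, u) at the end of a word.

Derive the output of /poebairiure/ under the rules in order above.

poevaeriori

Rule 1 (intervocalic spirantization): /b/ is a stop between vowels /e/ and /a/, so it spirantizes to the fricative [v]. /poebairiure/ → poevairiure.
Rule 2 (pre-rhotic lowering): /i/ is a high vowel immediately before /r/, so it lowers to [e]. /u/ is a high vowel immediately before /r/, so it lowers to [o]. /poevairiure/ → poevaeriore.
Rule 3 (final vowel raising): /e/ is a mid vowel in word-final position, so it raises to [i]. /poevaeriore/ → poevaeriori.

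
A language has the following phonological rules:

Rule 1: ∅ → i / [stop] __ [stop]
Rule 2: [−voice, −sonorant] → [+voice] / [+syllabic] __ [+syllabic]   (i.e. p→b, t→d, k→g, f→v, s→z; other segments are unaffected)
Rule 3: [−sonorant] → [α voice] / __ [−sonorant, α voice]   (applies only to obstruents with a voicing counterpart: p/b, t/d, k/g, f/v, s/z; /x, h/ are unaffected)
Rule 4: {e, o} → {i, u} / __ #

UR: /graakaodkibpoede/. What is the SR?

Rule 1 (stop-cluster i-epenthesis): /d/ and /k/ form a stop–stop cluster, so [i] is inserted between them. /b/ and /p/ form a stop–stop cluster, so [i] is inserted between them. /graakaodkibpoede/ → graakaodikibipoede.
Rule 2 (intervocalic voicing): /k/ is a voiceless obstruent between vowels /a/ and /a/, so it voices to [g]. /k/ is a voiceless obstruent between vowels /i/ and /i/, so it voices to [g]. /p/ is a voiceless obstruent between vowels /i/ and /o/, so it voices to [b]. /graakaodikibipoede/ → graagaodigibiboede.
Rule 3 (regressive voicing assimilation): no segment meets the environment; /graagaodigibiboede/ is unchanged.
Rule 4 (final vowel raising): /e/ is a mid vowel in word-final position, so it raises to [i]. /graagaodigibiboede/ → graagaodigibiboedi.

graagaodigibiboedi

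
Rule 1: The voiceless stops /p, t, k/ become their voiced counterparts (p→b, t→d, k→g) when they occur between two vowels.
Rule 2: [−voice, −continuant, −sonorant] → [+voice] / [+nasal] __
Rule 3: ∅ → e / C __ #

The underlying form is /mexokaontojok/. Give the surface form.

mexogaondojoke

Rule 1 (intervocalic voicing): /k/ is a voiceless stop between vowels /o/ and /a/, so it voices to [g]. /mexokaontojok/ → mexogaontojok.
Rule 2 (post-nasal voicing): /t/ is a voiceless stop immediately after the nasal /n/, so it voices to [d]. /mexogaontojok/ → mexogaondojok.
Rule 3 (final e-epenthesis): the form ends in the consonant /k/, so [e] is inserted word-finally. /mexogaondojok/ → mexogaondojoke.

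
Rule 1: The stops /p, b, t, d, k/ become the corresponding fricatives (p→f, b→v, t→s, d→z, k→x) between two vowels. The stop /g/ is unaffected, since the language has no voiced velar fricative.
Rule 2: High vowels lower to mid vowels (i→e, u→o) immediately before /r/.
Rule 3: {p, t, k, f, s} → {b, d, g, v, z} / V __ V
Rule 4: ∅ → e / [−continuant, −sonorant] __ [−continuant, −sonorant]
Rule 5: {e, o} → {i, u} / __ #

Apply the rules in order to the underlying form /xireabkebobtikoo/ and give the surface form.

xereabekevobetixou

Rule 1 (intervocalic spirantization): /b/ is a stop between vowels /e/ and /o/, so it spirantizes to the fricative [v]. /k/ is a stop between vowels /i/ and /o/, so it spirantizes to the fricative [x]. /xireabkebobtikoo/ → xireabkevobtixoo.
Rule 2 (pre-rhotic lowering): /i/ is a high vowel immediately before /r/, so it lowers to [e]. /xireabkevobtixoo/ → xereabkevobtixoo.
Rule 3 (intervocalic voicing): no segment meets the environment; /xereabkevobtixoo/ is unchanged.
Rule 4 (stop-cluster e-epenthesis): /b/ and /k/ form a stop–stop cluster, so [e] is inserted between them. /b/ and /t/ form a stop–stop cluster, so [e] is inserted between them. /xereabkevobtixoo/ → xereabekevobetixoo.
Rule 5 (final vowel raising): /o/ is a mid vowel in word-final position, so it raises to [u]. /xereabekevobetixoo/ → xereabekevobetixou.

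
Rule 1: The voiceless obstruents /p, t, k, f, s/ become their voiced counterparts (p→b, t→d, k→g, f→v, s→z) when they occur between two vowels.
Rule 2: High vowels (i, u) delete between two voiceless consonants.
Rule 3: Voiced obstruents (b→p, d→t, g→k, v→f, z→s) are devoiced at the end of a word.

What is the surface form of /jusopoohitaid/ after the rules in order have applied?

juzoboohidait

Rule 1 (intervocalic voicing): /s/ is a voiceless obstruent between vowels /u/ and /o/, so it voices to [z]. /p/ is a voiceless obstruent between vowels /o/ and /o/, so it voices to [b]. /t/ is a voiceless obstruent between vowels /i/ and /a/, so it voices to [d]. /jusopoohitaid/ → juzoboohidaid.
Rule 2 (high vowel syncope): no segment meets the environment; /juzoboohidaid/ is unchanged.
Rule 3 (final devoicing): /d/ is a voiced obstruent in word-final position, so it devoices to [t]. /juzoboohidaid/ → juzoboohidait.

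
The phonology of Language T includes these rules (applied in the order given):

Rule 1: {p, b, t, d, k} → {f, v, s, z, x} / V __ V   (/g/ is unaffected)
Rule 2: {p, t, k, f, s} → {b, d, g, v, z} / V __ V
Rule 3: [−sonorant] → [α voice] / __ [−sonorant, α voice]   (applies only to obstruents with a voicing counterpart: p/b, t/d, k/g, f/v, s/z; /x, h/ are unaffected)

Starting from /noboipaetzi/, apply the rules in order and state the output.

novoivaedzi

Rule 1 (intervocalic spirantization): /b/ is a stop between vowels /o/ and /o/, so it spirantizes to the fricative [v]. /p/ is a stop between vowels /i/ and /a/, so it spirantizes to the fricative [f]. /noboipaetzi/ → novoifaetzi.
Rule 2 (intervocalic voicing): /f/ is a voiceless obstruent between vowels /i/ and /a/, so it voices to [v]. /novoifaetzi/ → novoivaetzi.
Rule 3 (regressive voicing assimilation): /t/ precedes the voiced obstruent /z/, so it voices to [d] by assimilation. /novoivaetzi/ → novoivaedzi.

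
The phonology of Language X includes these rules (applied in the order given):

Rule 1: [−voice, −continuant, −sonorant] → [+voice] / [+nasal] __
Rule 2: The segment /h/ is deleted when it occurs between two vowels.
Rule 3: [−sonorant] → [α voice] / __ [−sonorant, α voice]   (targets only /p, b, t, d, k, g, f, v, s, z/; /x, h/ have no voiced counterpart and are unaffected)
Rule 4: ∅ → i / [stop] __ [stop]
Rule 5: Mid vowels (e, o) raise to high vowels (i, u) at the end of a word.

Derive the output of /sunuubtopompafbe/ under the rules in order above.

Rule 1 (post-nasal voicing): /p/ is a voiceless stop immediately after the nasal /m/, so it voices to [b]. /sunuubtopompafbe/ → sunuubtopombafbe.
Rule 2 (intervocalic h-deletion): no segment meets the environment; /sunuubtopombafbe/ is unchanged.
Rule 3 (regressive voicing assimilation): /b/ precedes the voiceless obstruent /t/, so it devoices to [p] by assimilation. /f/ precedes the voiced obstruent /b/, so it voices to [v] by assimilation. /sunuubtopombafbe/ → sunuuptopombavbe.
Rule 4 (stop-cluster i-epenthesis): /p/ and /t/ form a stop–stop cluster, so [i] is inserted between them. /sunuuptopombavbe/ → sunuupitopombavbe.
Rule 5 (final vowel raising): /e/ is a mid vowel in word-final position, so it raises to [i]. /sunuupitopombavbe/ → sunuupitopombavbi.

sunuupitopombavbi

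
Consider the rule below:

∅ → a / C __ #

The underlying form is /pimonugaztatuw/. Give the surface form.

the form ends in the consonant /w/, so [a] is inserted word-finally.
Surface form: [pimonugaztatuwa].

pimonugaztatuwa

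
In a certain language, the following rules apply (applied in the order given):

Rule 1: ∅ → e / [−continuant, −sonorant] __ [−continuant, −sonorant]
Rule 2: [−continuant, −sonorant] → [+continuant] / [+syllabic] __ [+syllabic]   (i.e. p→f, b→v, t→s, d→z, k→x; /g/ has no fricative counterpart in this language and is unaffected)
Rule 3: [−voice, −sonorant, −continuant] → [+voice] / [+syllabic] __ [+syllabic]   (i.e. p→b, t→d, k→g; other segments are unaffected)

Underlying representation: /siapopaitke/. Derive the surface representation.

siafofaisexe

Rule 1 (stop-cluster e-epenthesis): /t/ and /k/ form a stop–stop cluster, so [e] is inserted between them. /siapopaitke/ → siapopaiteke.
Rule 2 (intervocalic spirantization): /p/ is a stop between vowels /a/ and /o/, so it spirantizes to the fricative [f]. /p/ is a stop between vowels /o/ and /a/, so it spirantizes to the fricative [f]. /t/ is a stop between vowels /i/ and /e/, so it spirantizes to the fricative [s]. /k/ is a stop between vowels /e/ and /e/, so it spirantizes to the fricative [x]. /siapopaiteke/ → siafofaisexe.
Rule 3 (intervocalic voicing): no segment meets the environment; /siafofaisexe/ is unchanged.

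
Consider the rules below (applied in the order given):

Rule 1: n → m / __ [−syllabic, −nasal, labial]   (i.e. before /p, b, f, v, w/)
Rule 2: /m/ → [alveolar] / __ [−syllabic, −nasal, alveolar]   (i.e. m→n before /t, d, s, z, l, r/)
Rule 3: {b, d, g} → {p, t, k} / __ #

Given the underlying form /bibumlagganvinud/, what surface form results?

Rule 1 (nasal place assimilation): /n/ precedes the labial consonant /v/, so it assimilates in place to [m]. /bibumlagganvinud/ → bibumlaggamvinud.
Rule 2 (nasal place assimilation): /m/ precedes the alveolar consonant /l/, so it assimilates in place to [n]. /bibumlaggamvinud/ → bibunlaggamvinud.
Rule 3 (final devoicing): /d/ is a voiced stop in word-final position, so it devoices to [t]. /bibunlaggamvinud/ → bibunlaggamvinut.

bibunlaggamvinut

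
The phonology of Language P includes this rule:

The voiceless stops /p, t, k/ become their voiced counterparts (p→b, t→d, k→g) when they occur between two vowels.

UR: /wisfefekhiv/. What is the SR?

No segment of /wisfefekhiv/ meets the structural description of the rule, so the form surfaces unchanged.

wisfefekhiv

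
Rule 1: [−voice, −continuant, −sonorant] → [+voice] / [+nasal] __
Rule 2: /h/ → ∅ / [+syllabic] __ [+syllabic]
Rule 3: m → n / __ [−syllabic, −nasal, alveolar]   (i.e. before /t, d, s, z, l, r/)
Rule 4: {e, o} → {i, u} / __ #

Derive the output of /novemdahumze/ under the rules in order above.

Rule 1 (post-nasal voicing): no segment meets the environment; /novemdahumze/ is unchanged.
Rule 2 (intervocalic h-deletion): /h/ occurs between vowels /a/ and /u/, so it deletes. /novemdahumze/ → novemdaumze.
Rule 3 (nasal place assimilation): /m/ precedes the alveolar consonant /d/, so it assimilates in place to [n]. /m/ precedes the alveolar consonant /z/, so it assimilates in place to [n]. /novemdaumze/ → novendaunze.
Rule 4 (final vowel raising): /e/ is a mid vowel in word-final position, so it raises to [i]. /novendaunze/ → novendaunzi.

novendaunzi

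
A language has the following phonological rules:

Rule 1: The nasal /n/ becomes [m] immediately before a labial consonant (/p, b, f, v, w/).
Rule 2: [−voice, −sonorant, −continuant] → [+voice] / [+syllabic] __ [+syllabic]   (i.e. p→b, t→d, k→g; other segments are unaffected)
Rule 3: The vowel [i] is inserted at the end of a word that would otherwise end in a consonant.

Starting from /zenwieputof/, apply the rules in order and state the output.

zemwiebudofi

Rule 1 (nasal place assimilation): /n/ precedes the labial consonant /w/, so it assimilates in place to [m]. /zenwieputof/ → zemwieputof.
Rule 2 (intervocalic voicing): /p/ is a voiceless stop between vowels /e/ and /u/, so it voices to [b]. /t/ is a voiceless stop between vowels /u/ and /o/, so it voices to [d]. /zemwieputof/ → zemwiebudof.
Rule 3 (final i-epenthesis): the form ends in the consonant /f/, so [i] is inserted word-finally. /zemwiebudof/ → zemwiebudofi.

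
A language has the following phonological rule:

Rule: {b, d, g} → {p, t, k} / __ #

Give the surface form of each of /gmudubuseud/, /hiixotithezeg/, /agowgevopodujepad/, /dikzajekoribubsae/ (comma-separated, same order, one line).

gmudubuseut, hiixotithezek, agowgevopodujepat, dikzajekoribubsae

/gmudubuseud/: /d/ is a voiced stop in word-final position, so it devoices to [t]. → [gmudubuseut].
/hiixotithezeg/: /g/ is a voiced stop in word-final position, so it devoices to [k]. → [hiixotithezek].
/agowgevopodujepad/: /d/ is a voiced stop in word-final position, so it devoices to [t]. → [agowgevopodujepat].
/dikzajekoribubsae/: the rule's environment is not met; surfaces unchanged as [dikzajekoribubsae].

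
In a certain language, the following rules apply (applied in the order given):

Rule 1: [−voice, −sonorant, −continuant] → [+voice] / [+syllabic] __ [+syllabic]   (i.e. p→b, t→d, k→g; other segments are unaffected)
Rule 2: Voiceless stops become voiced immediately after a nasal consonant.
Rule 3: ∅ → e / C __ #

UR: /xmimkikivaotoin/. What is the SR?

Rule 1 (intervocalic voicing): /k/ is a voiceless stop between vowels /i/ and /i/, so it voices to [g]. /t/ is a voiceless stop between vowels /o/ and /o/, so it voices to [d]. /xmimkikivaotoin/ → xmimkigivaodoin.
Rule 2 (post-nasal voicing): /k/ is a voiceless stop immediately after the nasal /m/, so it voices to [g]. /xmimkigivaodoin/ → xmimgigivaodoin.
Rule 3 (final e-epenthesis): the form ends in the consonant /n/, so [e] is inserted word-finally. /xmimgigivaodoin/ → xmimgigivaodoine.

xmimgigivaodoine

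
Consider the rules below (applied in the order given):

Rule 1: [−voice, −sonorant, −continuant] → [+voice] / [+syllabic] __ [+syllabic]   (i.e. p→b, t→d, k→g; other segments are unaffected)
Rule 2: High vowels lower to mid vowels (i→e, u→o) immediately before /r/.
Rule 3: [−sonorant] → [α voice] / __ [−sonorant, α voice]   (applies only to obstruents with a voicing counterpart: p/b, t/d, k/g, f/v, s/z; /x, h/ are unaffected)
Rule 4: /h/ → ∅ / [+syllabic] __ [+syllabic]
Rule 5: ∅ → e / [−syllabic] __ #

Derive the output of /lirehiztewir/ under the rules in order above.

Rule 1 (intervocalic voicing): no segment meets the environment; /lirehiztewir/ is unchanged.
Rule 2 (pre-rhotic lowering): /i/ is a high vowel immediately before /r/, so it lowers to [e]. /i/ is a high vowel immediately before /r/, so it lowers to [e]. /lirehiztewir/ → lerehiztewer.
Rule 3 (regressive voicing assimilation): /z/ precedes the voiceless obstruent /t/, so it devoices to [s] by assimilation. /lerehiztewer/ → lerehistewer.
Rule 4 (intervocalic h-deletion): /h/ occurs between vowels /e/ and /i/, so it deletes. /lerehistewer/ → lereistewer.
Rule 5 (final e-epenthesis): the form ends in the consonant /r/, so [e] is inserted word-finally. /lereistewer/ → lereistewere.

lereistewere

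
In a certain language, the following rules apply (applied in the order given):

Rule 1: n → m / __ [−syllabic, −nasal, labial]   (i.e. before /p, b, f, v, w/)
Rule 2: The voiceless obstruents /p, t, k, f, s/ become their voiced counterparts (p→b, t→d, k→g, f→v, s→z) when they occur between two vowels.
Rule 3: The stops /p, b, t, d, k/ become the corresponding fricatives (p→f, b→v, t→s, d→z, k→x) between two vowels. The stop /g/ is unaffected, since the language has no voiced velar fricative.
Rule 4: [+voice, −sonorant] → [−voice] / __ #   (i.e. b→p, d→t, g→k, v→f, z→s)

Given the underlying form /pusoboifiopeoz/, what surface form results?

Rule 1 (nasal place assimilation): no segment meets the environment; /pusoboifiopeoz/ is unchanged.
Rule 2 (intervocalic voicing): /s/ is a voiceless obstruent between vowels /u/ and /o/, so it voices to [z]. /f/ is a voiceless obstruent between vowels /i/ and /i/, so it voices to [v]. /p/ is a voiceless obstruent between vowels /o/ and /e/, so it voices to [b]. /pusoboifiopeoz/ → puzoboiviobeoz.
Rule 3 (intervocalic spirantization): /b/ is a stop between vowels /o/ and /o/, so it spirantizes to the fricative [v]. /b/ is a stop between vowels /o/ and /e/, so it spirantizes to the fricative [v]. /puzoboiviobeoz/ → puzovoivioveoz.
Rule 4 (final devoicing): /z/ is a voiced obstruent in word-final position, so it devoices to [s]. /puzovoivioveoz/ → puzovoivioveos.

puzovoivioveos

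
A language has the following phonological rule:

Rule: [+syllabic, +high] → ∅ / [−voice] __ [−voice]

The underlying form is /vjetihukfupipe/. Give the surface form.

/i/ is a high vowel flanked by voiceless consonants /t/ and /h/, so it deletes.
/u/ is a high vowel flanked by voiceless consonants /h/ and /k/, so it deletes.
/u/ is a high vowel flanked by voiceless consonants /f/ and /p/, so it deletes.
/i/ is a high vowel flanked by voiceless consonants /p/ and /p/, so it deletes.
Surface form: [vjethkfppe].

vjethkfppe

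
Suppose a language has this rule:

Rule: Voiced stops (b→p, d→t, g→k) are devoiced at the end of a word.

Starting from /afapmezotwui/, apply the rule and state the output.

No segment of /afapmezotwui/ meets the structural description of the rule, so the form surfaces unchanged.

afapmezotwui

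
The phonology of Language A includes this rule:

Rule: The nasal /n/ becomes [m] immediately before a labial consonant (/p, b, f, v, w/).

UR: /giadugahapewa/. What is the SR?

giadugahapewa

No segment of /giadugahapewa/ meets the structural description of the rule, so the form surfaces unchanged.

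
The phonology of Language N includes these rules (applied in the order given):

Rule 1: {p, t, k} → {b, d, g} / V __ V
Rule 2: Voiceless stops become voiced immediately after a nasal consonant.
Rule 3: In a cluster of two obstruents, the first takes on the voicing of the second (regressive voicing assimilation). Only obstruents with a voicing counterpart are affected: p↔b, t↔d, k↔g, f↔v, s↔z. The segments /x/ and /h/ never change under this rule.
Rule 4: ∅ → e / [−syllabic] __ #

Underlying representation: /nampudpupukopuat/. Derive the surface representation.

nambutpubugobuate

Rule 1 (intervocalic voicing): /p/ is a voiceless stop between vowels /u/ and /u/, so it voices to [b]. /k/ is a voiceless stop between vowels /u/ and /o/, so it voices to [g]. /p/ is a voiceless stop between vowels /o/ and /u/, so it voices to [b]. /nampudpupukopuat/ → nampudpubugobuat.
Rule 2 (post-nasal voicing): /p/ is a voiceless stop immediately after the nasal /m/, so it voices to [b]. /nampudpubugobuat/ → nambudpubugobuat.
Rule 3 (regressive voicing assimilation): /d/ precedes the voiceless obstruent /p/, so it devoices to [t] by assimilation. /nambudpubugobuat/ → nambutpubugobuat.
Rule 4 (final e-epenthesis): the form ends in the consonant /t/, so [e] is inserted word-finally. /nambutpubugobuat/ → nambutpubugobuate.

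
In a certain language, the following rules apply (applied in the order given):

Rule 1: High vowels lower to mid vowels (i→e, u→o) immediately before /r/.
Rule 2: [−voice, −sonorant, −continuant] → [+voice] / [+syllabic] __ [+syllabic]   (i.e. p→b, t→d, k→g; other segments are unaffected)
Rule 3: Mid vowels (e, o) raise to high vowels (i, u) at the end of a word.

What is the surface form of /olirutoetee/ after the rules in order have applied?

olerudoedei

Rule 1 (pre-rhotic lowering): /i/ is a high vowel immediately before /r/, so it lowers to [e]. /olirutoetee/ → olerutoetee.
Rule 2 (intervocalic voicing): /t/ is a voiceless stop between vowels /u/ and /o/, so it voices to [d]. /t/ is a voiceless stop between vowels /e/ and /e/, so it voices to [d]. /olerutoetee/ → olerudoedee.
Rule 3 (final vowel raising): /e/ is a mid vowel in word-final position, so it raises to [i]. /olerudoedee/ → olerudoedei.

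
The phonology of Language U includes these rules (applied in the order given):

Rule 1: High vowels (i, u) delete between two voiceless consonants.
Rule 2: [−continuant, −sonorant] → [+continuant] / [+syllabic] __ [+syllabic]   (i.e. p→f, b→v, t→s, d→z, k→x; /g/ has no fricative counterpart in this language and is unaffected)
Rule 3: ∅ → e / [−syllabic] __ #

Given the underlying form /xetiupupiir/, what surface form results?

Rule 1 (high vowel syncope): /u/ is a high vowel flanked by voiceless consonants /p/ and /p/, so it deletes. /xetiupupiir/ → xetiuppiir.
Rule 2 (intervocalic spirantization): /t/ is a stop between vowels /e/ and /i/, so it spirantizes to the fricative [s]. /xetiuppiir/ → xesiuppiir.
Rule 3 (final e-epenthesis): the form ends in the consonant /r/, so [e] is inserted word-finally. /xesiuppiir/ → xesiuppiire.

xesiuppiire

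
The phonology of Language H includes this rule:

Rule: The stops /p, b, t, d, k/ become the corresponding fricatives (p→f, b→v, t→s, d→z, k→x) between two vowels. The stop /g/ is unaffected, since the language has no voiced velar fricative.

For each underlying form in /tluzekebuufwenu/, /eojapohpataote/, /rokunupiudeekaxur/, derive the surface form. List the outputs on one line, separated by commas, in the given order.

/tluzekebuufwenu/: /k/ is a stop between vowels /e/ and /e/, so it spirantizes to the fricative [x]. /b/ is a stop between vowels /e/ and /u/, so it spirantizes to the fricative [v]. → [tluzexevuufwenu].
/eojapohpataote/: /p/ is a stop between vowels /a/ and /o/, so it spirantizes to the fricative [f]. /t/ is a stop between vowels /a/ and /a/, so it spirantizes to the fricative [s]. /t/ is a stop between vowels /o/ and /e/, so it spirantizes to the fricative [s]. → [eojafohpasaose].
/rokunupiudeekaxur/: /k/ is a stop between vowels /o/ and /u/, so it spirantizes to the fricative [x]. /p/ is a stop between vowels /u/ and /i/, so it spirantizes to the fricative [f]. /d/ is a stop between vowels /u/ and /e/, so it spirantizes to the fricative [z]. /k/ is a stop between vowels /e/ and /a/, so it spirantizes to the fricative [x]. → [roxunufiuzeexaxur].

tluzexevuufwenu, eojafohpasaose, roxunufiuzeexaxur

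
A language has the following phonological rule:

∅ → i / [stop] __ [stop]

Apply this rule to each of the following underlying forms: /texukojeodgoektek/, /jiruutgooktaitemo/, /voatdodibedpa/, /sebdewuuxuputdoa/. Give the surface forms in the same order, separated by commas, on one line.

/texukojeodgoektek/: /d/ and /g/ form a stop–stop cluster, so [i] is inserted between them. /k/ and /t/ form a stop–stop cluster, so [i] is inserted between them. → [texukojeodigoekitek].
/jiruutgooktaitemo/: /t/ and /g/ form a stop–stop cluster, so [i] is inserted between them. /k/ and /t/ form a stop–stop cluster, so [i] is inserted between them. → [jiruutigookitaitemo].
/voatdodibedpa/: /t/ and /d/ form a stop–stop cluster, so [i] is inserted between them. /d/ and /p/ form a stop–stop cluster, so [i] is inserted between them. → [voatidodibedipa].
/sebdewuuxuputdoa/: /b/ and /d/ form a stop–stop cluster, so [i] is inserted between them. /t/ and /d/ form a stop–stop cluster, so [i] is inserted between them. → [sebidewuuxuputidoa].

texukojeodigoekitek, jiruutigookitaitemo, voatidodibedipa, sebidewuuxuputidoa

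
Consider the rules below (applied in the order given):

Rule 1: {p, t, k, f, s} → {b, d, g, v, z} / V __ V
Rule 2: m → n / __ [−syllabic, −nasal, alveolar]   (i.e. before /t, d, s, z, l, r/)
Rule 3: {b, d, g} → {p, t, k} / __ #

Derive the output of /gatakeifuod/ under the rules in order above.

Rule 1 (intervocalic voicing): /t/ is a voiceless obstruent between vowels /a/ and /a/, so it voices to [d]. /k/ is a voiceless obstruent between vowels /a/ and /e/, so it voices to [g]. /f/ is a voiceless obstruent between vowels /i/ and /u/, so it voices to [v]. /gatakeifuod/ → gadageivuod.
Rule 2 (nasal place assimilation): no segment meets the environment; /gadageivuod/ is unchanged.
Rule 3 (final devoicing): /d/ is a voiced stop in word-final position, so it devoices to [t]. /gadageivuod/ → gadageivuot.

gadageivuot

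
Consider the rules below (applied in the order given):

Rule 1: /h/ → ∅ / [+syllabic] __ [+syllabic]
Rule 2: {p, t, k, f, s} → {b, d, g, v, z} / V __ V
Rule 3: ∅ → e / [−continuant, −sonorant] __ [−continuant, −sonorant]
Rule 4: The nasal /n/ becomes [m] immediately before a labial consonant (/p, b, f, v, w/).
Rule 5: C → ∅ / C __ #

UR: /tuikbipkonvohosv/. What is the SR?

tuikebipekomvoos

Rule 1 (intervocalic h-deletion): /h/ occurs between vowels /o/ and /o/, so it deletes. /tuikbipkonvohosv/ → tuikbipkonvoosv.
Rule 2 (intervocalic voicing): no segment meets the environment; /tuikbipkonvoosv/ is unchanged.
Rule 3 (stop-cluster e-epenthesis): /k/ and /b/ form a stop–stop cluster, so [e] is inserted between them. /p/ and /k/ form a stop–stop cluster, so [e] is inserted between them. /tuikbipkonvoosv/ → tuikebipekonvoosv.
Rule 4 (nasal place assimilation): /n/ precedes the labial consonant /v/, so it assimilates in place to [m]. /tuikebipekonvoosv/ → tuikebipekomvoosv.
Rule 5 (final cluster simplification): /v/ is the second consonant of a word-final cluster /sv/, so it deletes. /tuikebipekomvoosv/ → tuikebipekomvoos.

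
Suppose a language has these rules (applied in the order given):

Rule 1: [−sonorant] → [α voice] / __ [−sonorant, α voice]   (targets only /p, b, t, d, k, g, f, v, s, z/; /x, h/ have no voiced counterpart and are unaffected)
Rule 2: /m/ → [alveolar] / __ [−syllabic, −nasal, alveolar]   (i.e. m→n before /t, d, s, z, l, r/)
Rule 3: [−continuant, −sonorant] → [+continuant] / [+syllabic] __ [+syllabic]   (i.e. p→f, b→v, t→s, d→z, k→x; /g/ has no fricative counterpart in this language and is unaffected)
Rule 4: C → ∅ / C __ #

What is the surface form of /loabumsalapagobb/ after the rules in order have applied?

loavunsalafagob

Rule 1 (regressive voicing assimilation): no segment meets the environment; /loabumsalapagobb/ is unchanged.
Rule 2 (nasal place assimilation): /m/ precedes the alveolar consonant /s/, so it assimilates in place to [n]. /loabumsalapagobb/ → loabunsalapagobb.
Rule 3 (intervocalic spirantization): /b/ is a stop between vowels /a/ and /u/, so it spirantizes to the fricative [v]. /p/ is a stop between vowels /a/ and /a/, so it spirantizes to the fricative [f]. /loabunsalapagobb/ → loavunsalafagobb.
Rule 4 (final cluster simplification): /b/ is the second consonant of a word-final cluster /bb/, so it deletes. /loavunsalafagobb/ → loavunsalafagob.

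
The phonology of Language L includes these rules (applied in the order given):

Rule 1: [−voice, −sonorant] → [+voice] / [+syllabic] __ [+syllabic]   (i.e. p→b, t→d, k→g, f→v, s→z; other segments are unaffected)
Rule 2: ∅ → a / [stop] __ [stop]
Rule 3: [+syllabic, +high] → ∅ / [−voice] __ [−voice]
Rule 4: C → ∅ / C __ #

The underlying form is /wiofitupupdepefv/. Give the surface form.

wiovidubupadebef

Rule 1 (intervocalic voicing): /f/ is a voiceless obstruent between vowels /o/ and /i/, so it voices to [v]. /t/ is a voiceless obstruent between vowels /i/ and /u/, so it voices to [d]. /p/ is a voiceless obstruent between vowels /u/ and /u/, so it voices to [b]. /p/ is a voiceless obstruent between vowels /e/ and /e/, so it voices to [b]. /wiofitupupdepefv/ → wiovidubupdebefv.
Rule 2 (stop-cluster a-epenthesis): /p/ and /d/ form a stop–stop cluster, so [a] is inserted between them. /wiovidubupdebefv/ → wiovidubupadebefv.
Rule 3 (high vowel syncope): no segment meets the environment; /wiovidubupadebefv/ is unchanged.
Rule 4 (final cluster simplification): /v/ is the second consonant of a word-final cluster /fv/, so it deletes. /wiovidubupadebefv/ → wiovidubupadebef.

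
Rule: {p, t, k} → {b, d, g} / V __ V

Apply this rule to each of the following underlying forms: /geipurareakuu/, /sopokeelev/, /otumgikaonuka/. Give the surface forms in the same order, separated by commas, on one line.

/geipurareakuu/: /p/ is a voiceless stop between vowels /i/ and /u/, so it voices to [b]. /k/ is a voiceless stop between vowels /a/ and /u/, so it voices to [g]. → [geiburareaguu].
/sopokeelev/: /p/ is a voiceless stop between vowels /o/ and /o/, so it voices to [b]. /k/ is a voiceless stop between vowels /o/ and /e/, so it voices to [g]. → [sobogeelev].
/otumgikaonuka/: /t/ is a voiceless stop between vowels /o/ and /u/, so it voices to [d]. /k/ is a voiceless stop between vowels /i/ and /a/, so it voices to [g]. /k/ is a voiceless stop between vowels /u/ and /a/, so it voices to [g]. → [odumgigaonuga].

geiburareaguu, sobogeelev, odumgigaonuga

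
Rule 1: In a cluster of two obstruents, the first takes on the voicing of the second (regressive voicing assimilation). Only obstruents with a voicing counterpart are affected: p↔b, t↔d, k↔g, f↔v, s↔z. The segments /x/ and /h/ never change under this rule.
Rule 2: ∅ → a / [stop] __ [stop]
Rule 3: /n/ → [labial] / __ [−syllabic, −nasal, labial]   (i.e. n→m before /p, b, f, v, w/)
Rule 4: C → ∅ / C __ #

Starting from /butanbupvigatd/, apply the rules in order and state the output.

Rule 1 (regressive voicing assimilation): /p/ precedes the voiced obstruent /v/, so it voices to [b] by assimilation. /t/ precedes the voiced obstruent /d/, so it voices to [d] by assimilation. /butanbupvigatd/ → butanbubvigadd.
Rule 2 (stop-cluster a-epenthesis): /d/ and /d/ form a stop–stop cluster, so [a] is inserted between them. /butanbubvigadd/ → butanbubvigadad.
Rule 3 (nasal place assimilation): /n/ precedes the labial consonant /b/, so it assimilates in place to [m]. /butanbubvigadad/ → butambubvigadad.
Rule 4 (final cluster simplification): no segment meets the environment; /butambubvigadad/ is unchanged.

butambubvigadad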